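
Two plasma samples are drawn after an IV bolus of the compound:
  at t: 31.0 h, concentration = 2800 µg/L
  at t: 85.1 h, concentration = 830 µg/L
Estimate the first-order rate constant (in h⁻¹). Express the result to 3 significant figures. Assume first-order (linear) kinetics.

0.0225 h⁻¹

k = ln(C₁/C₂) / (t₂ − t₁) = ln(2800/830) / (85.1 − 31.0)
  = 1.216 / 54.10 = 0.02248 h⁻¹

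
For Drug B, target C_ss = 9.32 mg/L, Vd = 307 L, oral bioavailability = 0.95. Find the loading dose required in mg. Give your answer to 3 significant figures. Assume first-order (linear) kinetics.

LD = Css × Vd / F = 9.32 × 307 / 0.95 = 3012 mg

3010 mg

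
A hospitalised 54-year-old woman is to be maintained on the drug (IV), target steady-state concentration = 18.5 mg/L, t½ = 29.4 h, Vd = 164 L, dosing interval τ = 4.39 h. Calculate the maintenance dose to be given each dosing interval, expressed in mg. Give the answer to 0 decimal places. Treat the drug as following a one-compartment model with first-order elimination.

314 mg

k = ln2 / t½ = 0.693147 / 29.4 = 0.02358 h⁻¹
CL = k × Vd = 0.02358 × 164 = 3.867 L/h
At steady state, Dose/τ = Css × CL.
Dose = Css × CL × τ = 18.5 × 3.867 × 4.39 = 314.1 mg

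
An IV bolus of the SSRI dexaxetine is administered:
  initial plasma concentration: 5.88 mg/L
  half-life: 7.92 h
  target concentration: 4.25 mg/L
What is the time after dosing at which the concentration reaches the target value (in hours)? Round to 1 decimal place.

k = ln2 / t½ = 0.693147 / 7.92 = 0.08752 h⁻¹
t = ln(C₀ / C) / k = ln(5.880 / 4.25) / 0.08752
  = ln(1.384) / 0.08752 = 0.3250 / 0.08752 = 3.713 h

3.7 h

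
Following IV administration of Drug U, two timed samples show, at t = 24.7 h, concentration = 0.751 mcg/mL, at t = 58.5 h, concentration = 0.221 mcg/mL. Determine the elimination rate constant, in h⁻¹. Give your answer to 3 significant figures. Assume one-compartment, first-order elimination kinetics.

k = ln(C₁/C₂) / (t₂ − t₁) = ln(0.751/0.221) / (58.5 − 24.7)
  = 1.223 / 33.80 = 0.03618 h⁻¹

0.0362 h⁻¹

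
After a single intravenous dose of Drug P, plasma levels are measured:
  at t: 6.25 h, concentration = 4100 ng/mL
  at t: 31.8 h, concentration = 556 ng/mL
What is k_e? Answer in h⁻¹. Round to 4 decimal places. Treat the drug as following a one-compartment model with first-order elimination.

0.0782 h⁻¹

k = ln(C₁/C₂) / (t₂ − t₁) = ln(4100/556) / (31.8 − 6.25)
  = 1.998 / 25.55 = 0.07820 h⁻¹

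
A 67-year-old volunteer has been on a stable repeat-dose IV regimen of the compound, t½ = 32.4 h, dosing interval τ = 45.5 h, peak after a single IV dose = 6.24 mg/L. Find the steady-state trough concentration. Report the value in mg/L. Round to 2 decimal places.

k = ln2 / t½ = 0.693147 / 32.4 = 0.02139 h⁻¹
e^(−kτ) = e^(−0.02139 × 45.5) = 0.3779
Accumulation ratio R = 1 / (1 − e^(−kτ)) = 1 / (1 − 0.3779) = 1.607
Steady-state trough = C₀ × R × e^(−kτ) = 6.24 × 1.607 × 0.3779 = 3.789 mg/L

3.79 mg/L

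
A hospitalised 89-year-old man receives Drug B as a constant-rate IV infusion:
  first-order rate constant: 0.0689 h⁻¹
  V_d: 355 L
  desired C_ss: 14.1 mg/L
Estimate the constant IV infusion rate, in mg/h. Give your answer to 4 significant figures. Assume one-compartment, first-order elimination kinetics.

344.9 mg/h

CL = k × Vd = 0.06890 × 355 = 24.46 L/h
At steady state, infusion rate R₀ = Css × CL = 14.1 × 24.46 = 344.9 mg/h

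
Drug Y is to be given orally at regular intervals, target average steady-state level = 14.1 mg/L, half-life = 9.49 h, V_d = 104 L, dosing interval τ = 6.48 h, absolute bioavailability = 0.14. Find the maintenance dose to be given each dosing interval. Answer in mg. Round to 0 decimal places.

k = ln2 / t½ = 0.693147 / 9.49 = 0.07304 h⁻¹
CL = k × Vd = 0.07304 × 104 = 7.596 L/h
At steady state, F × (Dose/τ) = Css × CL.
Dose = Css × CL × τ / F = 14.1 × 7.596 × 6.48 / 0.14 = 4957 mg

4957 mg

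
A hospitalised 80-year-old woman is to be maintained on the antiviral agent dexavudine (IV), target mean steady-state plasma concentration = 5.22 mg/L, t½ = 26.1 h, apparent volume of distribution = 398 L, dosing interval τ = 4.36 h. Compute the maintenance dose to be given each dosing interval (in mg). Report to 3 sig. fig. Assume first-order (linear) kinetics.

k = ln2 / t½ = 0.693147 / 26.1 = 0.02656 h⁻¹
CL = k × Vd = 0.02656 × 398 = 10.57 L/h
At steady state, Dose/τ = Css × CL.
Dose = Css × CL × τ = 5.22 × 10.57 × 4.36 = 240.6 mg

241 mg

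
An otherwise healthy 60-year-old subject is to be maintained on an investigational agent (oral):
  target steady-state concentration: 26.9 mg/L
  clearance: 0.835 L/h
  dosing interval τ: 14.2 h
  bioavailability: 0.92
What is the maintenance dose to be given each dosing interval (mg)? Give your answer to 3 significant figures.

At steady state, F × (Dose/τ) = Css × CL.
Dose = Css × CL × τ / F = 26.9 × 0.8350 × 14.2 / 0.92 = 346.7 mg

347 mg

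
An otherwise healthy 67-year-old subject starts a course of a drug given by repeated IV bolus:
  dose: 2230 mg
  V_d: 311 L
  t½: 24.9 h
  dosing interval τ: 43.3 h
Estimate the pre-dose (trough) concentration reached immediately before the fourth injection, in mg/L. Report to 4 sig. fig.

C₀ per dose = Dose / Vd = 2230 / 311 = 7.170 mg/L
k = ln2 / t½ = 0.693147 / 24.9 = 0.02784 h⁻¹
Fraction remaining after one interval: r = e^(−kτ) = e^(−0.02784 × 43.3) = 0.2996
Before dose 4, 3 doses have been given (aged 1τ, 2τ, 3τ).
C_trough = C₀ × (r + r² + … + r^3) = C₀ × r(1−r^3)/(1−r)
        = 7.170 × 0.2996 × (1 − 0.02689) / (1 − 0.2996) = 2.985 mg/L

2.985 mg/L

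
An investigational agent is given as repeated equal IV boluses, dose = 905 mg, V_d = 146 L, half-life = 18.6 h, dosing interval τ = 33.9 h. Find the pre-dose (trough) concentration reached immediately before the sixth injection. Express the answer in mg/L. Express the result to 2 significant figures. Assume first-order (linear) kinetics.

C₀ per dose = Dose / Vd = 905 / 146 = 6.199 mg/L
k = ln2 / t½ = 0.693147 / 18.6 = 0.03727 h⁻¹
Fraction remaining after one interval: r = e^(−kτ) = e^(−0.03727 × 33.9) = 0.2827
Before dose 6, 5 doses have been given (aged 1τ, 2τ, 3τ, 4τ, 5τ).
C_trough = C₀ × (r + r² + … + r^5) = C₀ × r(1−r^5)/(1−r)
        = 6.199 × 0.2827 × (1 − 0.001806) / (1 − 0.2827) = 2.439 mg/L

2.4 mg/L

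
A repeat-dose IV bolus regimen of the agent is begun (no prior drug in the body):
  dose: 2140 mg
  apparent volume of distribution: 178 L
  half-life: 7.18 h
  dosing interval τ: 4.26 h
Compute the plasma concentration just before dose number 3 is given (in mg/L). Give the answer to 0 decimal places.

13 mg/L

C₀ per dose = Dose / Vd = 2140 / 178 = 12.02 mg/L
k = ln2 / t½ = 0.693147 / 7.18 = 0.09654 h⁻¹
Fraction remaining after one interval: r = e^(−kτ) = e^(−0.09654 × 4.26) = 0.6628
Before dose 3, 2 doses have been given (aged 1τ, 2τ).
C_trough = C₀ × (r + r²) = 12.02 × (0.6628 + 0.4393) = 13.25 mg/L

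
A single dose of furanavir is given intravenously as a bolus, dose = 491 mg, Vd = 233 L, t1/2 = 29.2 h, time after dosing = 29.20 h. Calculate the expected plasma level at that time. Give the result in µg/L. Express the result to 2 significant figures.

C₀ = Dose / Vd = 491.0 / 233 = 2.107 mg/L
k = ln2 / t½ = 0.693147 / 29.2 = 0.02374 h⁻¹
t / t½ = 29.20 / 29.2 = 1 half-lives
C = C₀ × (1/2)^1 = 2.107 × 0.5000 = 1.054 mg/L
Convert: 1.054 mg/L × 1000 = 1054 µg/L

1100 µg/L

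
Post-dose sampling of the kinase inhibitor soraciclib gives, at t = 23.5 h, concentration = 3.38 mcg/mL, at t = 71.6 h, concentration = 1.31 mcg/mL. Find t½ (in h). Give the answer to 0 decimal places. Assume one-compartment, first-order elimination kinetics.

35 h

k = ln(C₁/C₂) / (t₂ − t₁) = ln(3.38/1.31) / (71.6 − 23.5)
  = 0.9478 / 48.10 = 0.01970 h⁻¹
t½ = ln2 / k = 0.693147 / 0.01970 = 35.19 h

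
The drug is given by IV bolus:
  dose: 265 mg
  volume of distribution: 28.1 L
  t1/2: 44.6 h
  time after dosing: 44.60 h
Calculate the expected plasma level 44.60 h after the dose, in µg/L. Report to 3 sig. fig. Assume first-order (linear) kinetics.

4720 µg/L

C₀ = Dose / Vd = 265.0 / 28.1 = 9.431 mg/L
k = ln2 / t½ = 0.693147 / 44.6 = 0.01554 h⁻¹
t / t½ = 44.60 / 44.6 = 1 half-lives
C = C₀ × (1/2)^1 = 9.431 × 0.5000 = 4.716 mg/L
Convert: 4.716 mg/L × 1000 = 4716 µg/L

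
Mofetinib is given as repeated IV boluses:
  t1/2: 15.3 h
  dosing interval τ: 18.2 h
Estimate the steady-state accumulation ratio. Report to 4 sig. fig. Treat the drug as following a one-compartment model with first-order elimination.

k = ln2 / t½ = 0.693147 / 15.3 = 0.04530 h⁻¹
e^(−kτ) = e^(−0.04530 × 18.2) = 0.4385
Accumulation ratio R = 1 / (1 − e^(−kτ)) = 1 / (1 − 0.4385) = 1.781

1.781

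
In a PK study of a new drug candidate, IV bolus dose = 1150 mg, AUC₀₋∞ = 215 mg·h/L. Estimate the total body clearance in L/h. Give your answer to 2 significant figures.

5.3 L/h

CL = Dose / AUC = 1150 / 215 = 5.349 L/h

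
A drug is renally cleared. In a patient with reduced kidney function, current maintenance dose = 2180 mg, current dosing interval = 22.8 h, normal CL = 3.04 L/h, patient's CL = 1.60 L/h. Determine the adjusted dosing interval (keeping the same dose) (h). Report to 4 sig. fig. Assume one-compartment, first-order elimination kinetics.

43.32 h

To keep the same average steady-state level, dosing rate must scale with clearance.
CL ratio = 1.60 / 3.04 = 0.5263
New interval (same dose) = 22.8 / 0.5263 = 43.32 h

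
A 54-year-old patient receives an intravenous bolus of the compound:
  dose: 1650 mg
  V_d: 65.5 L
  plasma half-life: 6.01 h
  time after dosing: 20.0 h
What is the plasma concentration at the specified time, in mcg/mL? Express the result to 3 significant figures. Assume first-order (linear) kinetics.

C₀ = Dose / Vd = 1650 / 65.5 = 25.19 mg/L
k = ln2 / t½ = 0.693147 / 6.01 = 0.1153 h⁻¹
C = C₀ · e^(−k·t) = 25.19 × e^(−0.1153 × 20.0)
  = 25.19 × 0.09966 = 2.510 mg/L
(2.510 mg/L = 2.510 mcg/mL)

2.51 mcg/mL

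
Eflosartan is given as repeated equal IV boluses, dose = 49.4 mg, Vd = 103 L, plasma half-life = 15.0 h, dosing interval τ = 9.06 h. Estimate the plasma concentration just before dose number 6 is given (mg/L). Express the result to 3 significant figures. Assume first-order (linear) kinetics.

C₀ per dose = Dose / Vd = 49.4 / 103 = 0.4796 mg/L
k = ln2 / t½ = 0.693147 / 15.0 = 0.04621 h⁻¹
Fraction remaining after one interval: r = e^(−kτ) = e^(−0.04621 × 9.06) = 0.6579
Before dose 6, 5 doses have been given (aged 1τ, 2τ, 3τ, 4τ, 5τ).
C_trough = C₀ × (r + r² + … + r^5) = C₀ × r(1−r^5)/(1−r)
        = 0.4796 × 0.6579 × (1 − 0.1233) / (1 − 0.6579) = 0.8086 mg/L

0.809 mg/L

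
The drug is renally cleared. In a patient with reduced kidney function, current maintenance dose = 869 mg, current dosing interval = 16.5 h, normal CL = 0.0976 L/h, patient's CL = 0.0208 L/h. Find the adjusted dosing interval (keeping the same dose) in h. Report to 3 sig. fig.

To keep the same average steady-state level, dosing rate must scale with clearance.
CL ratio = 0.0208 / 0.0976 = 0.2131
New interval (same dose) = 16.5 / 0.2131 = 77.43 h

77.4 h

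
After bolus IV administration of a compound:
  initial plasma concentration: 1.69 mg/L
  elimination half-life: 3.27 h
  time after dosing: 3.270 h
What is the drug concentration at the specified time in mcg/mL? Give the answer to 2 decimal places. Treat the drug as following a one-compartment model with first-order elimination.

k = ln2 / t½ = 0.693147 / 3.27 = 0.2120 h⁻¹
t / t½ = 3.270 / 3.27 = 1 half-lives
C = C₀ × (1/2)^1 = 1.690 × 0.5000 = 0.8450 mg/L
(0.8450 mg/L = 0.8450 mcg/mL)

0.85 mcg/mL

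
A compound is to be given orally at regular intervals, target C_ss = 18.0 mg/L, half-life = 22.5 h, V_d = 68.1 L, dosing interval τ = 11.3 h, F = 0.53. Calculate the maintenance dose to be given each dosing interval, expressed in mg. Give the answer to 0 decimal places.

k = ln2 / t½ = 0.693147 / 22.5 = 0.03081 h⁻¹
CL = k × Vd = 0.03081 × 68.1 = 2.098 L/h
At steady state, F × (Dose/τ) = Css × CL.
Dose = Css × CL × τ / F = 18.0 × 2.098 × 11.3 / 0.53 = 805.2 mg

805 mg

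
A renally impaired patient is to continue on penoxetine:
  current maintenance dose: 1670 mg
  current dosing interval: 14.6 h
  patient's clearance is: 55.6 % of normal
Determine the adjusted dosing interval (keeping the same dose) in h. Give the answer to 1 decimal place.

To keep the same average steady-state level, dosing rate must scale with clearance.
CL ratio = 55.6 / 100 = 0.5560
New interval (same dose) = 14.6 / 0.5560 = 26.26 h

26.3 h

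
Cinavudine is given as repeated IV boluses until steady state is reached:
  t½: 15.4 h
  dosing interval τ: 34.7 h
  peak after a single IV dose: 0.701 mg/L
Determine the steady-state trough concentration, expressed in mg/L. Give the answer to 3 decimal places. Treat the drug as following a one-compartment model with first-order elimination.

k = ln2 / t½ = 0.693147 / 15.4 = 0.04501 h⁻¹
e^(−kτ) = e^(−0.04501 × 34.7) = 0.2097
Accumulation ratio R = 1 / (1 − e^(−kτ)) = 1 / (1 − 0.2097) = 1.265
Steady-state trough = C₀ × R × e^(−kτ) = 0.701 × 1.265 × 0.2097 = 0.1860 mg/L

0.186 mg/L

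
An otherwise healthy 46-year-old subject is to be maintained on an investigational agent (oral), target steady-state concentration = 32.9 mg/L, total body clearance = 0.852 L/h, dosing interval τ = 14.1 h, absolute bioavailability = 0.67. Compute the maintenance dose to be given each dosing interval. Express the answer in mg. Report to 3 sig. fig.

590 mg

At steady state, F × (Dose/τ) = Css × CL.
Dose = Css × CL × τ / F = 32.9 × 0.8520 × 14.1 / 0.67 = 589.9 mg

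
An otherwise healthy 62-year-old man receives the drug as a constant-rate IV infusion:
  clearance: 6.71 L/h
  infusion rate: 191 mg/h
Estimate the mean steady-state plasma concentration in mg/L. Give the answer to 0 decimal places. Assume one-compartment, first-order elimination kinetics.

At steady state Css = R₀ / CL = 191 / 6.710 = 28.46 mg/L

28 mg/L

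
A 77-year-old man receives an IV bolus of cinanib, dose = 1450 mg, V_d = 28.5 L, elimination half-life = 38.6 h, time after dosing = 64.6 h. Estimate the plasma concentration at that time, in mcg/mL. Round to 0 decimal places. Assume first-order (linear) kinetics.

C₀ = Dose / Vd = 1450 / 28.5 = 50.88 mg/L
k = ln2 / t½ = 0.693147 / 38.6 = 0.01796 h⁻¹
C = C₀ · e^(−k·t) = 50.88 × e^(−0.01796 × 64.6)
  = 50.88 × 0.3134 = 15.95 mg/L
(15.95 mg/L = 15.95 mcg/mL)

16 mcg/mL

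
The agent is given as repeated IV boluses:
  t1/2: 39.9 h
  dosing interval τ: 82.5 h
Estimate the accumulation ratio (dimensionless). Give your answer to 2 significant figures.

1.3

k = ln2 / t½ = 0.693147 / 39.9 = 0.01737 h⁻¹
e^(−kτ) = e^(−0.01737 × 82.5) = 0.2386
Accumulation ratio R = 1 / (1 − e^(−kτ)) = 1 / (1 − 0.2386) = 1.313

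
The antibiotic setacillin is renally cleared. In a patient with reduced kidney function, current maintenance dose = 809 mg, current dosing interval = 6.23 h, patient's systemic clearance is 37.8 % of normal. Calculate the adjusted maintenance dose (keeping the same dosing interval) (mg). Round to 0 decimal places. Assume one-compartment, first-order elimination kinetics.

306 mg

To keep the same average steady-state level, dosing rate must scale with clearance.
CL ratio = 37.8 / 100 = 0.3780
New dose (same interval) = 809 × 0.3780 = 305.8 mg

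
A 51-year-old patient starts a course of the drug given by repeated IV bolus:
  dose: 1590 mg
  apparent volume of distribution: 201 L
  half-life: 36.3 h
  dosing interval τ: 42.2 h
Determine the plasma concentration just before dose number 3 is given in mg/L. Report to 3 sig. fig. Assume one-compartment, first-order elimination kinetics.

5.11 mg/L

C₀ per dose = Dose / Vd = 1590 / 201 = 7.910 mg/L
k = ln2 / t½ = 0.693147 / 36.3 = 0.01909 h⁻¹
Fraction remaining after one interval: r = e^(−kτ) = e^(−0.01909 × 42.2) = 0.4468
Before dose 3, 2 doses have been given (aged 1τ, 2τ).
C_trough = C₀ × (r + r²) = 7.910 × (0.4468 + 0.1996) = 5.113 mg/L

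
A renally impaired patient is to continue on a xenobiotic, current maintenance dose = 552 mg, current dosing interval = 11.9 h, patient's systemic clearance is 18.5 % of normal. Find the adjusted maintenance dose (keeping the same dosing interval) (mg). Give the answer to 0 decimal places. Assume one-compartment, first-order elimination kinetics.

102 mg

To keep the same average steady-state level, dosing rate must scale with clearance.
CL ratio = 18.5 / 100 = 0.1850
New dose (same interval) = 552 × 0.1850 = 102.1 mg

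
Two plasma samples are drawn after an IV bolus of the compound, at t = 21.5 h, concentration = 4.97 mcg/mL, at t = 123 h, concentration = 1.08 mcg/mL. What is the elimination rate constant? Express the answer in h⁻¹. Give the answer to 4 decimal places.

0.0150 h⁻¹

k = ln(C₁/C₂) / (t₂ − t₁) = ln(4.97/1.08) / (123 − 21.5)
  = 1.526 / 101.5 = 0.01503 h⁻¹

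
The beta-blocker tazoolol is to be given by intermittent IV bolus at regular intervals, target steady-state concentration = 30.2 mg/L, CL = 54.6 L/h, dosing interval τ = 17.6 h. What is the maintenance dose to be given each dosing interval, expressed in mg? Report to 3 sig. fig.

At steady state, Dose/τ = Css × CL.
Dose = Css × CL × τ = 30.2 × 54.60 × 17.6 = 29020 mg

29000 mg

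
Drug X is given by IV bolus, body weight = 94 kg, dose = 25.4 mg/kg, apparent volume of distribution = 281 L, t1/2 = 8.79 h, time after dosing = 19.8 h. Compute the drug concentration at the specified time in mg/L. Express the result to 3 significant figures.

1.78 mg/L

Total dose = 25.4 × 94 = 2388 mg
C₀ = Dose / Vd = 2388 / 281 = 8.498 mg/L
k = ln2 / t½ = 0.693147 / 8.79 = 0.07886 h⁻¹
C = C₀ · e^(−k·t) = 8.498 × e^(−0.07886 × 19.8)
  = 8.498 × 0.2098 = 1.783 mg/L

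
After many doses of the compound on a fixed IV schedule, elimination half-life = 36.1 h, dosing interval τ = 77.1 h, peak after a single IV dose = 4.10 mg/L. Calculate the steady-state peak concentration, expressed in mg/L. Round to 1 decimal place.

5.3 mg/L

k = ln2 / t½ = 0.693147 / 36.1 = 0.01920 h⁻¹
e^(−kτ) = e^(−0.01920 × 77.1) = 0.2276
Accumulation ratio R = 1 / (1 − e^(−kτ)) = 1 / (1 − 0.2276) = 1.295
Steady-state peak = C₀ × R = 4.10 × 1.295 = 5.310 mg/L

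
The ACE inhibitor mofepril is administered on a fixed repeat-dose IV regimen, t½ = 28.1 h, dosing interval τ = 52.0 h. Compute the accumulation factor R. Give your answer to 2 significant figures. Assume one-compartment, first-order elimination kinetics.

1.4

k = ln2 / t½ = 0.693147 / 28.1 = 0.02467 h⁻¹
e^(−kτ) = e^(−0.02467 × 52.0) = 0.2772
Accumulation ratio R = 1 / (1 − e^(−kτ)) = 1 / (1 − 0.2772) = 1.384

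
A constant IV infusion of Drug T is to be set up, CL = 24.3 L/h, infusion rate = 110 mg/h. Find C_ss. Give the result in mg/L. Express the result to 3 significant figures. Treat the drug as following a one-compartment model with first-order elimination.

4.53 mg/L

At steady state Css = R₀ / CL = 110 / 24.30 = 4.527 mg/L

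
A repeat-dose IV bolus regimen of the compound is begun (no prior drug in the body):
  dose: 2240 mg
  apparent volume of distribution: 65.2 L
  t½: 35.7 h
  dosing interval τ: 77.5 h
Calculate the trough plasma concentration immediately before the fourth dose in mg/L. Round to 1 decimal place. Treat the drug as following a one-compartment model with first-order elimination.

9.7 mg/L

C₀ per dose = Dose / Vd = 2240 / 65.2 = 34.36 mg/L
k = ln2 / t½ = 0.693147 / 35.7 = 0.01942 h⁻¹
Fraction remaining after one interval: r = e^(−kτ) = e^(−0.01942 × 77.5) = 0.2220
Before dose 4, 3 doses have been given (aged 1τ, 2τ, 3τ).
C_trough = C₀ × (r + r² + … + r^3) = C₀ × r(1−r^3)/(1−r)
        = 34.36 × 0.2220 × (1 − 0.01094) / (1 − 0.2220) = 9.697 mg/L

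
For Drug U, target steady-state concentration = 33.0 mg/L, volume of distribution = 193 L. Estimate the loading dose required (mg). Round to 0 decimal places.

6369 mg

LD = Css × Vd = 33.0 × 193 = 6369 mg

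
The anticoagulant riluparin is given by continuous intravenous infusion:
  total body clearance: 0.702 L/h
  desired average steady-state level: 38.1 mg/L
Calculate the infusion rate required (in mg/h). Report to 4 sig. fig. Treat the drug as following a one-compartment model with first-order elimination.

At steady state, infusion rate R₀ = Css × CL = 38.1 × 0.7020 = 26.75 mg/h

26.75 mg/h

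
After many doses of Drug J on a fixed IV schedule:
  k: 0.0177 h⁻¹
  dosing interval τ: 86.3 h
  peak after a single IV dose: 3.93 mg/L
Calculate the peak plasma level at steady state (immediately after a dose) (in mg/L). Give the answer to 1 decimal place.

5.0 mg/L

e^(−kτ) = e^(−0.01770 × 86.3) = 0.2171
Accumulation ratio R = 1 / (1 − e^(−kτ)) = 1 / (1 − 0.2171) = 1.277
Steady-state peak = C₀ × R = 3.93 × 1.277 = 5.019 mg/L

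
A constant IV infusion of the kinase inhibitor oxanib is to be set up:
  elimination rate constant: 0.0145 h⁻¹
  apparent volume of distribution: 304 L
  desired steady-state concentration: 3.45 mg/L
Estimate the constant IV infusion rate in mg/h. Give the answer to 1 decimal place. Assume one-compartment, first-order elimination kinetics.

15.2 mg/h

CL = k × Vd = 0.01450 × 304 = 4.408 L/h
At steady state, infusion rate R₀ = Css × CL = 3.45 × 4.408 = 15.21 mg/h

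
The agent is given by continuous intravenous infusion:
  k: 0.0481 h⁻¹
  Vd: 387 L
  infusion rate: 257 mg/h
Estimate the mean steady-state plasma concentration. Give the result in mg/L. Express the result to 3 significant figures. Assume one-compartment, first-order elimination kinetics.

13.8 mg/L

CL = k × Vd = 0.04810 × 387 = 18.61 L/h
At steady state Css = R₀ / CL = 257 / 18.61 = 13.81 mg/L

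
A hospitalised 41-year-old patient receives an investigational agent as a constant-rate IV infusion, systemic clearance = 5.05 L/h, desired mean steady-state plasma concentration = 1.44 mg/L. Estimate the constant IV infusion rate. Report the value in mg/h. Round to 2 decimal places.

7.27 mg/h

At steady state, infusion rate R₀ = Css × CL = 1.44 × 5.050 = 7.272 mg/h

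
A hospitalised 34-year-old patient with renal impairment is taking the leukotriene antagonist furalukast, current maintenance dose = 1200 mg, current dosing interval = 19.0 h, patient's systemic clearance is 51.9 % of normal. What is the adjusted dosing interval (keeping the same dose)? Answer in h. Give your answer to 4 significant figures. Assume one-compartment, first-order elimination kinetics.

36.61 h

To keep the same average steady-state level, dosing rate must scale with clearance.
CL ratio = 51.9 / 100 = 0.5190
New interval (same dose) = 19.0 / 0.5190 = 36.61 h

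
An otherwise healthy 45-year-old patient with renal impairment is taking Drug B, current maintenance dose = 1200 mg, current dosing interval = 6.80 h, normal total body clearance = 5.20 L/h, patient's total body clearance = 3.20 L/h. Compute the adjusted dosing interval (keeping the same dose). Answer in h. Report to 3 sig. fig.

11.1 h

To keep the same average steady-state level, dosing rate must scale with clearance.
CL ratio = 3.20 / 5.20 = 0.6154
New interval (same dose) = 6.80 / 0.6154 = 11.05 h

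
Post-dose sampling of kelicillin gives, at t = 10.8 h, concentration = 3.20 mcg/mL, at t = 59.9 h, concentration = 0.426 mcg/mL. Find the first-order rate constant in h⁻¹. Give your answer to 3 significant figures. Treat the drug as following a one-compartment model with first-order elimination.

0.0411 h⁻¹

k = ln(C₁/C₂) / (t₂ − t₁) = ln(3.20/0.426) / (59.9 − 10.8)
  = 2.016 / 49.10 = 0.04106 h⁻¹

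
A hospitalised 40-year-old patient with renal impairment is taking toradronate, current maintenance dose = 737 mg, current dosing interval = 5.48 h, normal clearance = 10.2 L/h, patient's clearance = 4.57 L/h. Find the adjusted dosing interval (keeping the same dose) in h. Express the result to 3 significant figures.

To keep the same average steady-state level, dosing rate must scale with clearance.
CL ratio = 4.57 / 10.2 = 0.4480
New interval (same dose) = 5.48 / 0.4480 = 12.23 h

12.2 h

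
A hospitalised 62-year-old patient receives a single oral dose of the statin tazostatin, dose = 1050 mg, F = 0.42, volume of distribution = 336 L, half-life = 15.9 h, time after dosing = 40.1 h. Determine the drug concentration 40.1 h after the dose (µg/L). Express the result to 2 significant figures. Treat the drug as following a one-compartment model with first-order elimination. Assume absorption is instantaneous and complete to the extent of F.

230 µg/L

Amount reaching circulation = F × Dose = 0.42 × 1050 = 441.0 mg
C₀ = F·Dose / Vd = 441.0 / 336 = 1.313 mg/L
k = ln2 / t½ = 0.693147 / 15.9 = 0.04359 h⁻¹
C = C₀ · e^(−k·t) = 1.313 × e^(−0.04359 × 40.1)
  = 1.313 × 0.1741 = 0.2286 mg/L
Convert: 0.2286 mg/L × 1000 = 228.6 µg/L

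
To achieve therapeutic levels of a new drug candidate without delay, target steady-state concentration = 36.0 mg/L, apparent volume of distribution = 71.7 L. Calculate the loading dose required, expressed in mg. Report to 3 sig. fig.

LD = Css × Vd = 36.0 × 71.7 = 2581 mg

2580 mg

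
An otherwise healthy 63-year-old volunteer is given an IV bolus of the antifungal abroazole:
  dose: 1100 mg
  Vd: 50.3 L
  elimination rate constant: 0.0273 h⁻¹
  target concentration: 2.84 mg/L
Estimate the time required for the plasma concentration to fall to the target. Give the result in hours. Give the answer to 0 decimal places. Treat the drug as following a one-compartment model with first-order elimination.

75 h

C₀ = Dose / Vd = 1100 / 50.3 = 21.87 mg/L
t = ln(C₀ / C) / k = ln(21.87 / 2.84) / 0.02730
  = ln(7.701) / 0.02730 = 2.041 / 0.02730 = 74.76 h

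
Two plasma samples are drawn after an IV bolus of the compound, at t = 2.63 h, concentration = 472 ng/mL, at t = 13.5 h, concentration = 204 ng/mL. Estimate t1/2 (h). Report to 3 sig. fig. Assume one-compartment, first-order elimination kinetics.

k = ln(C₁/C₂) / (t₂ − t₁) = ln(472/204) / (13.5 − 2.63)
  = 0.8389 / 10.87 = 0.07718 h⁻¹
t½ = ln2 / k = 0.693147 / 0.07718 = 8.981 h

8.98 h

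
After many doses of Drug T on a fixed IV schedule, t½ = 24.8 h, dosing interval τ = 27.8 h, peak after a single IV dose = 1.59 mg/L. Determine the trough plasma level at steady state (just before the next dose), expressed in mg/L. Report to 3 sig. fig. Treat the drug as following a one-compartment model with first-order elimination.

1.35 mg/L

k = ln2 / t½ = 0.693147 / 24.8 = 0.02795 h⁻¹
e^(−kτ) = e^(−0.02795 × 27.8) = 0.4598
Accumulation ratio R = 1 / (1 − e^(−kτ)) = 1 / (1 − 0.4598) = 1.851
Steady-state trough = C₀ × R × e^(−kτ) = 1.59 × 1.851 × 0.4598 = 1.353 mg/L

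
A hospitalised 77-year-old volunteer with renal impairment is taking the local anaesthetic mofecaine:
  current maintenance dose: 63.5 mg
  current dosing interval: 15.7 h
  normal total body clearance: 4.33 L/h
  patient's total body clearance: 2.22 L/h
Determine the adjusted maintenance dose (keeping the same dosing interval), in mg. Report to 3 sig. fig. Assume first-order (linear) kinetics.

32.6 mg

To keep the same average steady-state level, dosing rate must scale with clearance.
CL ratio = 2.22 / 4.33 = 0.5127
New dose (same interval) = 63.5 × 0.5127 = 32.56 mg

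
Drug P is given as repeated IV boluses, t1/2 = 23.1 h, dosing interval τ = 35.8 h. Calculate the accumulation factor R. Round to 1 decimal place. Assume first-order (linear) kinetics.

k = ln2 / t½ = 0.693147 / 23.1 = 0.03001 h⁻¹
e^(−kτ) = e^(−0.03001 × 35.8) = 0.3415
Accumulation ratio R = 1 / (1 − e^(−kτ)) = 1 / (1 − 0.3415) = 1.519

1.5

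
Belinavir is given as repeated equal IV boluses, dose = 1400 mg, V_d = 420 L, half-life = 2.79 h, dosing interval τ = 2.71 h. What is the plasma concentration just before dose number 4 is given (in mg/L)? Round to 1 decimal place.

3.0 mg/L

C₀ per dose = Dose / Vd = 1400 / 420 = 3.333 mg/L
k = ln2 / t½ = 0.693147 / 2.79 = 0.2484 h⁻¹
Fraction remaining after one interval: r = e^(−kτ) = e^(−0.2484 × 2.71) = 0.5101
Before dose 4, 3 doses have been given (aged 1τ, 2τ, 3τ).
C_trough = C₀ × (r + r² + … + r^3) = C₀ × r(1−r^3)/(1−r)
        = 3.333 × 0.5101 × (1 − 0.1327) / (1 − 0.5101) = 3.010 mg/L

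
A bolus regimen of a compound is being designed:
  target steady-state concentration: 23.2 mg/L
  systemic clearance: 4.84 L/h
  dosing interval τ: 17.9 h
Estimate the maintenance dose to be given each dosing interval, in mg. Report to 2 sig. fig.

2000 mg

At steady state, Dose/τ = Css × CL.
Dose = Css × CL × τ = 23.2 × 4.840 × 17.9 = 2010 mg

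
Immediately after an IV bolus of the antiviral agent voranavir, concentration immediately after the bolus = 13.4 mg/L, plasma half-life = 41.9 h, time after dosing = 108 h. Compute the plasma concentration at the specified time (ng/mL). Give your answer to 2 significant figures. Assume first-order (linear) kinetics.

k = ln2 / t½ = 0.693147 / 41.9 = 0.01654 h⁻¹
C = C₀ · e^(−k·t) = 13.40 × e^(−0.01654 × 108)
  = 13.40 × 0.1676 = 2.246 mg/L
Convert: 2.246 mg/L × 1000 = 2246 ng/mL

2200 ng/mL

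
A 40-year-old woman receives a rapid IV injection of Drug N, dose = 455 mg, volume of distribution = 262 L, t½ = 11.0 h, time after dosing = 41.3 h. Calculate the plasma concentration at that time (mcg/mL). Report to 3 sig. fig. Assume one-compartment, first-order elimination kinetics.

0.129 mcg/mL

C₀ = Dose / Vd = 455.0 / 262 = 1.737 mg/L
k = ln2 / t½ = 0.693147 / 11.0 = 0.06301 h⁻¹
C = C₀ · e^(−k·t) = 1.737 × e^(−0.06301 × 41.3)
  = 1.737 × 0.07410 = 0.1287 mg/L
(0.1287 mg/L = 0.1287 mcg/mL)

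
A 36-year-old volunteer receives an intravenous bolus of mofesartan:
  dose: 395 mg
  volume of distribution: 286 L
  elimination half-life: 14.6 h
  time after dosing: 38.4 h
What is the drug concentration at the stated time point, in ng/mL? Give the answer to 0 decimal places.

C₀ = Dose / Vd = 395.0 / 286 = 1.381 mg/L
k = ln2 / t½ = 0.693147 / 14.6 = 0.04748 h⁻¹
C = C₀ · e^(−k·t) = 1.381 × e^(−0.04748 × 38.4)
  = 1.381 × 0.1615 = 0.2230 mg/L
Convert: 0.2230 mg/L × 1000 = 223.0 ng/mL

223 ng/mL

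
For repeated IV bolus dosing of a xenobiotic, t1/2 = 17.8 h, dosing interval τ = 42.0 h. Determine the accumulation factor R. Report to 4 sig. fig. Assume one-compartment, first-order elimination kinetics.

1.242

k = ln2 / t½ = 0.693147 / 17.8 = 0.03894 h⁻¹
e^(−kτ) = e^(−0.03894 × 42.0) = 0.1949
Accumulation ratio R = 1 / (1 − e^(−kτ)) = 1 / (1 − 0.1949) = 1.242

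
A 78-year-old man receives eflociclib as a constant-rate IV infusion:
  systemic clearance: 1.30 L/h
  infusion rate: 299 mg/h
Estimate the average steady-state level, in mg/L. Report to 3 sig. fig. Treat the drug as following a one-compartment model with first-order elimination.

At steady state Css = R₀ / CL = 299 / 1.300 = 230.0 mg/L

230 mg/L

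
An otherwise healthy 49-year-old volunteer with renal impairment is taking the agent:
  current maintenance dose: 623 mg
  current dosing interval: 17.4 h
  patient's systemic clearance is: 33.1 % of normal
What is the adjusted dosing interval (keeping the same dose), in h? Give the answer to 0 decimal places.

To keep the same average steady-state level, dosing rate must scale with clearance.
CL ratio = 33.1 / 100 = 0.3310
New interval (same dose) = 17.4 / 0.3310 = 52.57 h

53 h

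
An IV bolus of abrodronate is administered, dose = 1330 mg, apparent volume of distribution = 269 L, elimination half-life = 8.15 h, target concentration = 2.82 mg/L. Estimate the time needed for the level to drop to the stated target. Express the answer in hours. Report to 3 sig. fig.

C₀ = Dose / Vd = 1330 / 269 = 4.944 mg/L
k = ln2 / t½ = 0.693147 / 8.15 = 0.08505 h⁻¹
t = ln(C₀ / C) / k = ln(4.944 / 2.82) / 0.08505
  = ln(1.753) / 0.08505 = 0.5613 / 0.08505 = 6.600 h

6.60 h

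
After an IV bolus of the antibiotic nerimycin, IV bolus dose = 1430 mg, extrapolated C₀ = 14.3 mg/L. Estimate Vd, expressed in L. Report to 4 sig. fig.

Vd = Dose / C₀ = 1430 / 14.3 = 100.0 L

100.0 L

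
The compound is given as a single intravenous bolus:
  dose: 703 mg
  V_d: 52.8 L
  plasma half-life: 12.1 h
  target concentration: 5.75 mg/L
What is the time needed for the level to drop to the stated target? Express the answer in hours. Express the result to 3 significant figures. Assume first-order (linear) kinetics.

14.7 h

C₀ = Dose / Vd = 703.0 / 52.8 = 13.31 mg/L
k = ln2 / t½ = 0.693147 / 12.1 = 0.05728 h⁻¹
t = ln(C₀ / C) / k = ln(13.31 / 5.75) / 0.05728
  = ln(2.315) / 0.05728 = 0.8394 / 0.05728 = 14.65 h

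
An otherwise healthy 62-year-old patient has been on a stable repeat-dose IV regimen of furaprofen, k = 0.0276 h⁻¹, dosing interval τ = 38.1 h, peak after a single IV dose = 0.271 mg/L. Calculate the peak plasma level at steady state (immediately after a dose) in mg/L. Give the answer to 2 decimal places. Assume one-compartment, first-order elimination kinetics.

e^(−kτ) = e^(−0.02760 × 38.1) = 0.3494
Accumulation ratio R = 1 / (1 − e^(−kτ)) = 1 / (1 − 0.3494) = 1.537
Steady-state peak = C₀ × R = 0.271 × 1.537 = 0.4165 mg/L

0.42 mg/L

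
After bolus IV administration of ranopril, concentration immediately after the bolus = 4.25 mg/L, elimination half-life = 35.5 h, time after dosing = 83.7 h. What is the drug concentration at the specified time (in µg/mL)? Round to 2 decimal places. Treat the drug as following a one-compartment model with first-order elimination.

0.83 µg/mL

k = ln2 / t½ = 0.693147 / 35.5 = 0.01953 h⁻¹
C = C₀ · e^(−k·t) = 4.250 × e^(−0.01953 × 83.7)
  = 4.250 × 0.1950 = 0.8288 mg/L
(0.8288 mg/L = 0.8288 µg/mL)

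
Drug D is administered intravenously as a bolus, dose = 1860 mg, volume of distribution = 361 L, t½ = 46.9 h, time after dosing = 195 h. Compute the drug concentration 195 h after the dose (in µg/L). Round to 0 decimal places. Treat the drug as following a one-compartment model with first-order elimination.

289 µg/L

C₀ = Dose / Vd = 1860 / 361 = 5.152 mg/L
k = ln2 / t½ = 0.693147 / 46.9 = 0.01478 h⁻¹
C = C₀ · e^(−k·t) = 5.152 × e^(−0.01478 × 195)
  = 5.152 × 0.05602 = 0.2886 mg/L
Convert: 0.2886 mg/L × 1000 = 288.6 µg/L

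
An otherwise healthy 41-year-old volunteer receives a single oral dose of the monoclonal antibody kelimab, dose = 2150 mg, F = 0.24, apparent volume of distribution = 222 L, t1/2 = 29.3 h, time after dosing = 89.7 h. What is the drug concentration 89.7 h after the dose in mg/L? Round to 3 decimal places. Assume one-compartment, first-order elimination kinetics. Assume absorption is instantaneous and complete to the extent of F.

Amount reaching circulation = F × Dose = 0.24 × 2150 = 516.0 mg
C₀ = F·Dose / Vd = 516.0 / 222 = 2.324 mg/L
k = ln2 / t½ = 0.693147 / 29.3 = 0.02366 h⁻¹
C = C₀ · e^(−k·t) = 2.324 × e^(−0.02366 × 89.7)
  = 2.324 × 0.1198 = 0.2784 mg/L

0.278 mg/L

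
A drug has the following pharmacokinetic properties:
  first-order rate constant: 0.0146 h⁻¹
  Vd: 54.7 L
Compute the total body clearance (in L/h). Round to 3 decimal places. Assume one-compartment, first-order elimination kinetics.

0.799 L/h

CL = k × Vd = 0.0146 × 54.7 = 0.7986 L/h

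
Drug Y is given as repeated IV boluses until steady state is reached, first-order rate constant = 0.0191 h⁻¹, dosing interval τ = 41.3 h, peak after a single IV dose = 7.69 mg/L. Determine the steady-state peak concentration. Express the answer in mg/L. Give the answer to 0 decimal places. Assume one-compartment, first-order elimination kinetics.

e^(−kτ) = e^(−0.01910 × 41.3) = 0.4544
Accumulation ratio R = 1 / (1 − e^(−kτ)) = 1 / (1 − 0.4544) = 1.833
Steady-state peak = C₀ × R = 7.69 × 1.833 = 14.10 mg/L

14 mg/L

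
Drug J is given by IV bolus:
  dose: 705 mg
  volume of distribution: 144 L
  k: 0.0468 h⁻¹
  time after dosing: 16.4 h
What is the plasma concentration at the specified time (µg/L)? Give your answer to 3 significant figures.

2270 µg/L

C₀ = Dose / Vd = 705.0 / 144 = 4.896 mg/L
C = C₀ · e^(−k·t) = 4.896 × e^(−0.04680 × 16.4)
  = 4.896 × 0.4642 = 2.273 mg/L
Convert: 2.273 mg/L × 1000 = 2273 µg/L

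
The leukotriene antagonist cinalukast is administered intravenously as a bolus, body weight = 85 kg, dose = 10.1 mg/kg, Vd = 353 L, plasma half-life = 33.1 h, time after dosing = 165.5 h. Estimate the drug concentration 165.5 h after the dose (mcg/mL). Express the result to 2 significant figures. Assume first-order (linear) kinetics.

0.076 mcg/mL

Total dose = 10.1 × 85 = 858.5 mg
C₀ = Dose / Vd = 858.5 / 353 = 2.432 mg/L
k = ln2 / t½ = 0.693147 / 33.1 = 0.02094 h⁻¹
t / t½ = 165.5 / 33.1 = 5 half-lives
C = C₀ × (1/2)^5 = 2.432 × 0.03125 = 0.07600 mg/L
(0.07600 mg/L = 0.07600 mcg/mL)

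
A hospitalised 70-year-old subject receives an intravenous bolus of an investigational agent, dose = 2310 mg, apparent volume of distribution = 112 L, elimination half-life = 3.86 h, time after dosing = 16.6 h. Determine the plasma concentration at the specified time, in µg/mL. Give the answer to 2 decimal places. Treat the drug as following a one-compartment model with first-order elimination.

1.05 µg/mL

C₀ = Dose / Vd = 2310 / 112 = 20.63 mg/L
k = ln2 / t½ = 0.693147 / 3.86 = 0.1796 h⁻¹
C = C₀ · e^(−k·t) = 20.63 × e^(−0.1796 × 16.6)
  = 20.63 × 0.05072 = 1.046 mg/L
(1.046 mg/L = 1.046 µg/mL)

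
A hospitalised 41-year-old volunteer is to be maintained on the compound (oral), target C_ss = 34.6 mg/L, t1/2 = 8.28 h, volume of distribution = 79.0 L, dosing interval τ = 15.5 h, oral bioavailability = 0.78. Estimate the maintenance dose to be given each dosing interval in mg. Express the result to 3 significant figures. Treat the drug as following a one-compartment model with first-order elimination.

4550 mg

k = ln2 / t½ = 0.693147 / 8.28 = 0.08371 h⁻¹
CL = k × Vd = 0.08371 × 79.0 = 6.613 L/h
At steady state, F × (Dose/τ) = Css × CL.
Dose = Css × CL × τ / F = 34.6 × 6.613 × 15.5 / 0.78 = 4547 mg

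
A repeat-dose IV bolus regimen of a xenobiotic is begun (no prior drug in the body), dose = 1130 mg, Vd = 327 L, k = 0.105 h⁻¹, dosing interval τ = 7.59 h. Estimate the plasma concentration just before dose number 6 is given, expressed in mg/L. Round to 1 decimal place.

C₀ per dose = Dose / Vd = 1130 / 327 = 3.456 mg/L
Fraction remaining after one interval: r = e^(−kτ) = e^(−0.1050 × 7.59) = 0.4507
Before dose 6, 5 doses have been given (aged 1τ, 2τ, 3τ, 4τ, 5τ).
C_trough = C₀ × (r + r² + … + r^5) = C₀ × r(1−r^5)/(1−r)
        = 3.456 × 0.4507 × (1 − 0.01860) / (1 − 0.4507) = 2.783 mg/L

2.8 mg/L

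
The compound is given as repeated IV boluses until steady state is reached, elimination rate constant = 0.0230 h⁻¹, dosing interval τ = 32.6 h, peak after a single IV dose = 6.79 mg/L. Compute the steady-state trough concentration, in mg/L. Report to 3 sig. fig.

6.08 mg/L

e^(−kτ) = e^(−0.02300 × 32.6) = 0.4725
Accumulation ratio R = 1 / (1 − e^(−kτ)) = 1 / (1 − 0.4725) = 1.896
Steady-state trough = C₀ × R × e^(−kτ) = 6.79 × 1.896 × 0.4725 = 6.083 mg/L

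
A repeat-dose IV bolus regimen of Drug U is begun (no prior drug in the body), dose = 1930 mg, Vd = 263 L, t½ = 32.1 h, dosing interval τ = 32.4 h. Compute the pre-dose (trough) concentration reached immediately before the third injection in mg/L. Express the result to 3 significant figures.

5.46 mg/L

C₀ per dose = Dose / Vd = 1930 / 263 = 7.338 mg/L
k = ln2 / t½ = 0.693147 / 32.1 = 0.02159 h⁻¹
Fraction remaining after one interval: r = e^(−kτ) = e^(−0.02159 × 32.4) = 0.4968
Before dose 3, 2 doses have been given (aged 1τ, 2τ).
C_trough = C₀ × (r + r²) = 7.338 × (0.4968 + 0.2468) = 5.457 mg/L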